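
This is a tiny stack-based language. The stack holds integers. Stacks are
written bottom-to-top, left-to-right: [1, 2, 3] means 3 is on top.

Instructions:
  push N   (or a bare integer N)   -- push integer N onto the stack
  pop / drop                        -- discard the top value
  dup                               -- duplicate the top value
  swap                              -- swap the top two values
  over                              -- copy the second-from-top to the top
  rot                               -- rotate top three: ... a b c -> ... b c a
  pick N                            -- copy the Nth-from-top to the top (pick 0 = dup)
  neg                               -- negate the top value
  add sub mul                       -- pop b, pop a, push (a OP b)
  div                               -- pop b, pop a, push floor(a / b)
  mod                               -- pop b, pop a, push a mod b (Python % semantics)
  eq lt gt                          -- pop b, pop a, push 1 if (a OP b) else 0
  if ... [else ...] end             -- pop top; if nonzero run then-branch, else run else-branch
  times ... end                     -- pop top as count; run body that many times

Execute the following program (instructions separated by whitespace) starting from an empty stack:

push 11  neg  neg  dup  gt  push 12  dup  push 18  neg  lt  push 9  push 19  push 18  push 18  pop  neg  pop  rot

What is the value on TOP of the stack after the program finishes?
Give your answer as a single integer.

Answer: 0

Derivation:
After 'push 11': [11]
After 'neg': [-11]
After 'neg': [11]
After 'dup': [11, 11]
After 'gt': [0]
After 'push 12': [0, 12]
After 'dup': [0, 12, 12]
After 'push 18': [0, 12, 12, 18]
After 'neg': [0, 12, 12, -18]
After 'lt': [0, 12, 0]
After 'push 9': [0, 12, 0, 9]
After 'push 19': [0, 12, 0, 9, 19]
After 'push 18': [0, 12, 0, 9, 19, 18]
After 'push 18': [0, 12, 0, 9, 19, 18, 18]
After 'pop': [0, 12, 0, 9, 19, 18]
After 'neg': [0, 12, 0, 9, 19, -18]
After 'pop': [0, 12, 0, 9, 19]
After 'rot': [0, 12, 9, 19, 0]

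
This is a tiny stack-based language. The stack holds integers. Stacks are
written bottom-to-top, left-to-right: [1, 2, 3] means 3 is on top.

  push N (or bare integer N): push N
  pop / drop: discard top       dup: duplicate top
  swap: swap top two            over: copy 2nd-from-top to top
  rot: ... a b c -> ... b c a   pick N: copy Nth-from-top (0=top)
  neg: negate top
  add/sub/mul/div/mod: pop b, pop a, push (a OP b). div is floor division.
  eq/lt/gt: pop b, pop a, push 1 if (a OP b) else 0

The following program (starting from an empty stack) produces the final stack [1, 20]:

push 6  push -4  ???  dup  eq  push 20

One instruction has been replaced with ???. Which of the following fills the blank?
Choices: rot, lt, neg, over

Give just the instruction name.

Stack before ???: [6, -4]
Stack after ???:  [0]
Checking each choice:
  rot: stack underflow (need 3, have 2)
  lt: MATCH
  neg: produces [6, 1, 20]
  over: produces [6, -4, 1, 20]


Answer: lt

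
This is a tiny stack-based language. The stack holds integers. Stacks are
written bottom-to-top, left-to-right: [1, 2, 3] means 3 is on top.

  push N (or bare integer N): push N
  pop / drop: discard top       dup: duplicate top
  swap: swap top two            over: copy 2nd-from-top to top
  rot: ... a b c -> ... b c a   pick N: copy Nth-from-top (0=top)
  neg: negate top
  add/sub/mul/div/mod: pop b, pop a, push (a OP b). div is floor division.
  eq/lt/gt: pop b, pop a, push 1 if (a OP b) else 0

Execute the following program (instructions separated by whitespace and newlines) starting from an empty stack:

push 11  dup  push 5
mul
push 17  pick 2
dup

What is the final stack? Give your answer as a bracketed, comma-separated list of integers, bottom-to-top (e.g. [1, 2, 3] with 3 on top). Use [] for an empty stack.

Answer: [11, 55, 17, 11, 11]

Derivation:
After 'push 11': [11]
After 'dup': [11, 11]
After 'push 5': [11, 11, 5]
After 'mul': [11, 55]
After 'push 17': [11, 55, 17]
After 'pick 2': [11, 55, 17, 11]
After 'dup': [11, 55, 17, 11, 11]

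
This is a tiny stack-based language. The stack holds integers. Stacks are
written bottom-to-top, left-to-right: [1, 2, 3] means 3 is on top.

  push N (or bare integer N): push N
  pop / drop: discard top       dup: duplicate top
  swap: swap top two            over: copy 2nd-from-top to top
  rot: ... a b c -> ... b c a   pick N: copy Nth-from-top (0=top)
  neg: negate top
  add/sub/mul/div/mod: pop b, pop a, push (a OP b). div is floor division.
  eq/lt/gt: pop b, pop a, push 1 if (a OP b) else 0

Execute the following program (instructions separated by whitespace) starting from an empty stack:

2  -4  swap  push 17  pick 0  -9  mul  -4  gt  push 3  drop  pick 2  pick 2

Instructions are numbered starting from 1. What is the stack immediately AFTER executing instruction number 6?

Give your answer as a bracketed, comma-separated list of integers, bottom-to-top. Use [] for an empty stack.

Answer: [-4, 2, 17, 17, -9]

Derivation:
Step 1 ('2'): [2]
Step 2 ('-4'): [2, -4]
Step 3 ('swap'): [-4, 2]
Step 4 ('push 17'): [-4, 2, 17]
Step 5 ('pick 0'): [-4, 2, 17, 17]
Step 6 ('-9'): [-4, 2, 17, 17, -9]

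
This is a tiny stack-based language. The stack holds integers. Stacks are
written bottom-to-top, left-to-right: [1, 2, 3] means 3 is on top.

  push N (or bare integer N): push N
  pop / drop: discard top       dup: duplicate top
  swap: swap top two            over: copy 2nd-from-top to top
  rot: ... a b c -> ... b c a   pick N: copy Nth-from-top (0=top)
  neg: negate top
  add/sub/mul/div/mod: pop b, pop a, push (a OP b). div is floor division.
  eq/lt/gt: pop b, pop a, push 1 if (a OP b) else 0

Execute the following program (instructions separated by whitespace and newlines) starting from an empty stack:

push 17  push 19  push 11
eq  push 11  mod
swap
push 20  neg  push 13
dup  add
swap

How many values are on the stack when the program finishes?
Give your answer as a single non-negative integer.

Answer: 4

Derivation:
After 'push 17': stack = [17] (depth 1)
After 'push 19': stack = [17, 19] (depth 2)
After 'push 11': stack = [17, 19, 11] (depth 3)
After 'eq': stack = [17, 0] (depth 2)
After 'push 11': stack = [17, 0, 11] (depth 3)
After 'mod': stack = [17, 0] (depth 2)
After 'swap': stack = [0, 17] (depth 2)
After 'push 20': stack = [0, 17, 20] (depth 3)
After 'neg': stack = [0, 17, -20] (depth 3)
After 'push 13': stack = [0, 17, -20, 13] (depth 4)
After 'dup': stack = [0, 17, -20, 13, 13] (depth 5)
After 'add': stack = [0, 17, -20, 26] (depth 4)
After 'swap': stack = [0, 17, 26, -20] (depth 4)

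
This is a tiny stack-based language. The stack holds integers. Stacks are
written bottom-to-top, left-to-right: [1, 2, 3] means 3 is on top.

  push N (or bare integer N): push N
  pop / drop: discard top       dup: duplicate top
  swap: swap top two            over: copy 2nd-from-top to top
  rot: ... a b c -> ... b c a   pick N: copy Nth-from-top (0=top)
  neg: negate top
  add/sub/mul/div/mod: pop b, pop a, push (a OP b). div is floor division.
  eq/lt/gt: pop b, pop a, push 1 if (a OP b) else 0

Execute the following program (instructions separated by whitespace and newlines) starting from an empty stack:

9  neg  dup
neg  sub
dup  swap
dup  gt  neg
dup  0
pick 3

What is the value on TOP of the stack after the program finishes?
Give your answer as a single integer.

After 'push 9': [9]
After 'neg': [-9]
After 'dup': [-9, -9]
After 'neg': [-9, 9]
After 'sub': [-18]
After 'dup': [-18, -18]
After 'swap': [-18, -18]
After 'dup': [-18, -18, -18]
After 'gt': [-18, 0]
After 'neg': [-18, 0]
After 'dup': [-18, 0, 0]
After 'push 0': [-18, 0, 0, 0]
After 'pick 3': [-18, 0, 0, 0, -18]

Answer: -18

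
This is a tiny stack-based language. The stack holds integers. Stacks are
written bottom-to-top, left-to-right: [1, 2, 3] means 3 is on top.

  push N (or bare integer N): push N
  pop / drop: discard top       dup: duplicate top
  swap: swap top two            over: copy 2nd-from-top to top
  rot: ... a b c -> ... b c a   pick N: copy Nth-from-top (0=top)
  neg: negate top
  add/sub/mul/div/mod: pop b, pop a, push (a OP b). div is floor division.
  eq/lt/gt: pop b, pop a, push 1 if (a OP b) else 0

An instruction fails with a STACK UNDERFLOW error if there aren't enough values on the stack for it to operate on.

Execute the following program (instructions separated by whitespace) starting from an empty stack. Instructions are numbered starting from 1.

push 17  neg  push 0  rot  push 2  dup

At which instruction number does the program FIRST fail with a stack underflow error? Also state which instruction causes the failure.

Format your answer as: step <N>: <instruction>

Answer: step 4: rot

Derivation:
Step 1 ('push 17'): stack = [17], depth = 1
Step 2 ('neg'): stack = [-17], depth = 1
Step 3 ('push 0'): stack = [-17, 0], depth = 2
Step 4 ('rot'): needs 3 value(s) but depth is 2 — STACK UNDERFLOW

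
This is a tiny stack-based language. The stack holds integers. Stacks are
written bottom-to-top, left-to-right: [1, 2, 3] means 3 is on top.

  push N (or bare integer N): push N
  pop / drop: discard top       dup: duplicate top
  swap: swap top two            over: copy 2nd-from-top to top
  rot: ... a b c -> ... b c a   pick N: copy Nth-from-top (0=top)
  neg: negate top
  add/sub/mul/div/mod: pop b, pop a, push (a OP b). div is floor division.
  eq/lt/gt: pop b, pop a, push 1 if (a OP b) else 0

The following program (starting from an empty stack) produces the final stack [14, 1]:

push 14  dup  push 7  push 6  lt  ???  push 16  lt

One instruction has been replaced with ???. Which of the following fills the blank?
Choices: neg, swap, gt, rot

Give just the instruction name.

Answer: gt

Derivation:
Stack before ???: [14, 14, 0]
Stack after ???:  [14, 1]
Checking each choice:
  neg: produces [14, 14, 1]
  swap: produces [14, 0, 1]
  gt: MATCH
  rot: produces [14, 0, 1]


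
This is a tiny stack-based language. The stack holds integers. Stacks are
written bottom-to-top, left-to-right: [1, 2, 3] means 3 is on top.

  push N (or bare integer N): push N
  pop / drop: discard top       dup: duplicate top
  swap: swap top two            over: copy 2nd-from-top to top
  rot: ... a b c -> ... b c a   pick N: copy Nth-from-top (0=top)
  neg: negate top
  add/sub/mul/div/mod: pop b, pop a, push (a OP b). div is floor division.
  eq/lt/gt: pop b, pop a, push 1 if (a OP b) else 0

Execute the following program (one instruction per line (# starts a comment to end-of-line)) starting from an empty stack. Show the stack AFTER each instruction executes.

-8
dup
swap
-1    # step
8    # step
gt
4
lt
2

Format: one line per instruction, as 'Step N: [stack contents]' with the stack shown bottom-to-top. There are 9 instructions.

Step 1: [-8]
Step 2: [-8, -8]
Step 3: [-8, -8]
Step 4: [-8, -8, -1]
Step 5: [-8, -8, -1, 8]
Step 6: [-8, -8, 0]
Step 7: [-8, -8, 0, 4]
Step 8: [-8, -8, 1]
Step 9: [-8, -8, 1, 2]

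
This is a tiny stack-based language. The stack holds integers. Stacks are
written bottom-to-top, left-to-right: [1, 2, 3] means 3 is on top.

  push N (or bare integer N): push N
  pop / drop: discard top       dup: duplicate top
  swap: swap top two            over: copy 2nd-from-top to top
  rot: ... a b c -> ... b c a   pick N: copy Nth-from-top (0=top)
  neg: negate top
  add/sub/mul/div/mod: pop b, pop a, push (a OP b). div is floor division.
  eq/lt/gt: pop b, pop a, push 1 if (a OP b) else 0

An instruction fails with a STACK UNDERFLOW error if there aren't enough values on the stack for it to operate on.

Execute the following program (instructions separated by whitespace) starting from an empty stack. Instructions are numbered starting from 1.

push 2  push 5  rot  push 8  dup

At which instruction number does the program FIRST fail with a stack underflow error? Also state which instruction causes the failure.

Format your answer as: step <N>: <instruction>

Answer: step 3: rot

Derivation:
Step 1 ('push 2'): stack = [2], depth = 1
Step 2 ('push 5'): stack = [2, 5], depth = 2
Step 3 ('rot'): needs 3 value(s) but depth is 2 — STACK UNDERFLOW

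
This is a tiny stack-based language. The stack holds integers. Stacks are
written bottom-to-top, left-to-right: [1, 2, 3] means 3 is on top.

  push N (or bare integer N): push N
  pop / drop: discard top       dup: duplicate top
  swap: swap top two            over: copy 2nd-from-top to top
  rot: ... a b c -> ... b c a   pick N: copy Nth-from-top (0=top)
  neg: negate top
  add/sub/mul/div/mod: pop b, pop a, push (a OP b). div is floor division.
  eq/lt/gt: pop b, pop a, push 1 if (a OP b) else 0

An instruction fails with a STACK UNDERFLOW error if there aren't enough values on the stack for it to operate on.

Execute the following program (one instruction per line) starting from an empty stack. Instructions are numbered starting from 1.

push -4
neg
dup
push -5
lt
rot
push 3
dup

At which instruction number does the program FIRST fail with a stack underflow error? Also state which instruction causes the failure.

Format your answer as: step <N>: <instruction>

Step 1 ('push -4'): stack = [-4], depth = 1
Step 2 ('neg'): stack = [4], depth = 1
Step 3 ('dup'): stack = [4, 4], depth = 2
Step 4 ('push -5'): stack = [4, 4, -5], depth = 3
Step 5 ('lt'): stack = [4, 0], depth = 2
Step 6 ('rot'): needs 3 value(s) but depth is 2 — STACK UNDERFLOW

Answer: step 6: rot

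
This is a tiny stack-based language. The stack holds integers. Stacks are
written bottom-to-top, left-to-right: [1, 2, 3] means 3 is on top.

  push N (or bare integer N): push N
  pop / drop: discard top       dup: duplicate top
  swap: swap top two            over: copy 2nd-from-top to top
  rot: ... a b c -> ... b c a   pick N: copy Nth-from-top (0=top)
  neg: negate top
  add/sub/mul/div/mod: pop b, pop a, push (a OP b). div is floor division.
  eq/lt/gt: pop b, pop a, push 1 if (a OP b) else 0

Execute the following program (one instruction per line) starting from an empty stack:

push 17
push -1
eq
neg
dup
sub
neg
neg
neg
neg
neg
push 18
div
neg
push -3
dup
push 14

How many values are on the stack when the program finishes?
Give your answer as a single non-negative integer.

After 'push 17': stack = [17] (depth 1)
After 'push -1': stack = [17, -1] (depth 2)
After 'eq': stack = [0] (depth 1)
After 'neg': stack = [0] (depth 1)
After 'dup': stack = [0, 0] (depth 2)
After 'sub': stack = [0] (depth 1)
After 'neg': stack = [0] (depth 1)
After 'neg': stack = [0] (depth 1)
After 'neg': stack = [0] (depth 1)
After 'neg': stack = [0] (depth 1)
After 'neg': stack = [0] (depth 1)
After 'push 18': stack = [0, 18] (depth 2)
After 'div': stack = [0] (depth 1)
After 'neg': stack = [0] (depth 1)
After 'push -3': stack = [0, -3] (depth 2)
After 'dup': stack = [0, -3, -3] (depth 3)
After 'push 14': stack = [0, -3, -3, 14] (depth 4)

Answer: 4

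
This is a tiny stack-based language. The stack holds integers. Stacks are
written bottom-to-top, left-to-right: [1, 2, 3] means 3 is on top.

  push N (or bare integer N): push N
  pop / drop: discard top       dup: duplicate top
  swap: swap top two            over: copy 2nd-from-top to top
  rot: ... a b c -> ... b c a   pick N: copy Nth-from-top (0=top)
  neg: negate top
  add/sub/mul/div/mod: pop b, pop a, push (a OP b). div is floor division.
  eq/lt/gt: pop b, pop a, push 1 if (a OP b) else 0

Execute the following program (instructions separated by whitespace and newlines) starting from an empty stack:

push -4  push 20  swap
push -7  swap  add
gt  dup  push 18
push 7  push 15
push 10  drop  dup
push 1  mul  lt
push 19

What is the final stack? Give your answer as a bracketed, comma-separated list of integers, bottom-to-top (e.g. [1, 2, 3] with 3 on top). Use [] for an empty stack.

Answer: [1, 1, 18, 7, 0, 19]

Derivation:
After 'push -4': [-4]
After 'push 20': [-4, 20]
After 'swap': [20, -4]
After 'push -7': [20, -4, -7]
After 'swap': [20, -7, -4]
After 'add': [20, -11]
After 'gt': [1]
After 'dup': [1, 1]
After 'push 18': [1, 1, 18]
After 'push 7': [1, 1, 18, 7]
After 'push 15': [1, 1, 18, 7, 15]
After 'push 10': [1, 1, 18, 7, 15, 10]
After 'drop': [1, 1, 18, 7, 15]
After 'dup': [1, 1, 18, 7, 15, 15]
After 'push 1': [1, 1, 18, 7, 15, 15, 1]
After 'mul': [1, 1, 18, 7, 15, 15]
After 'lt': [1, 1, 18, 7, 0]
After 'push 19': [1, 1, 18, 7, 0, 19]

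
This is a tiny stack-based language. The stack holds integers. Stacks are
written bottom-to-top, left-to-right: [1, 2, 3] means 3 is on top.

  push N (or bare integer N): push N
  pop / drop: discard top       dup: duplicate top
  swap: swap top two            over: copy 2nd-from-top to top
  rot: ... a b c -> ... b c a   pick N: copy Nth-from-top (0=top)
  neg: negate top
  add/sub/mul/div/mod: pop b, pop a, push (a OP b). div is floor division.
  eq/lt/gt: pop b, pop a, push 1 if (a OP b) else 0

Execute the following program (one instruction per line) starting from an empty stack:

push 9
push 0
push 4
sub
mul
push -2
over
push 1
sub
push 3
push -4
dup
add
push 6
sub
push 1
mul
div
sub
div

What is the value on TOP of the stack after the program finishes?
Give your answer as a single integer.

Answer: 0

Derivation:
After 'push 9': [9]
After 'push 0': [9, 0]
After 'push 4': [9, 0, 4]
After 'sub': [9, -4]
After 'mul': [-36]
After 'push -2': [-36, -2]
After 'over': [-36, -2, -36]
After 'push 1': [-36, -2, -36, 1]
After 'sub': [-36, -2, -37]
After 'push 3': [-36, -2, -37, 3]
After 'push -4': [-36, -2, -37, 3, -4]
After 'dup': [-36, -2, -37, 3, -4, -4]
After 'add': [-36, -2, -37, 3, -8]
After 'push 6': [-36, -2, -37, 3, -8, 6]
After 'sub': [-36, -2, -37, 3, -14]
After 'push 1': [-36, -2, -37, 3, -14, 1]
After 'mul': [-36, -2, -37, 3, -14]
After 'div': [-36, -2, -37, -1]
After 'sub': [-36, -2, -36]
After 'div': [-36, 0]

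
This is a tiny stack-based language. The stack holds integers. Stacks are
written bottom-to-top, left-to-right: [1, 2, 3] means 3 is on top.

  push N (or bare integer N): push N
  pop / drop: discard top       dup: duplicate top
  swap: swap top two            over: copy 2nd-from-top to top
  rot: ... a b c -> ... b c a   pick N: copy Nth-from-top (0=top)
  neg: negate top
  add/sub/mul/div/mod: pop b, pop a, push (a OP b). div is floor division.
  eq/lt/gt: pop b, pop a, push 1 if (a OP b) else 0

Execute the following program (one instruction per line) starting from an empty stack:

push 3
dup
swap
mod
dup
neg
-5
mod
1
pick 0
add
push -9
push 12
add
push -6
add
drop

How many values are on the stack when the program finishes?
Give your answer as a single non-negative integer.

After 'push 3': stack = [3] (depth 1)
After 'dup': stack = [3, 3] (depth 2)
After 'swap': stack = [3, 3] (depth 2)
After 'mod': stack = [0] (depth 1)
After 'dup': stack = [0, 0] (depth 2)
After 'neg': stack = [0, 0] (depth 2)
After 'push -5': stack = [0, 0, -5] (depth 3)
After 'mod': stack = [0, 0] (depth 2)
After 'push 1': stack = [0, 0, 1] (depth 3)
After 'pick 0': stack = [0, 0, 1, 1] (depth 4)
After 'add': stack = [0, 0, 2] (depth 3)
After 'push -9': stack = [0, 0, 2, -9] (depth 4)
After 'push 12': stack = [0, 0, 2, -9, 12] (depth 5)
After 'add': stack = [0, 0, 2, 3] (depth 4)
After 'push -6': stack = [0, 0, 2, 3, -6] (depth 5)
After 'add': stack = [0, 0, 2, -3] (depth 4)
After 'drop': stack = [0, 0, 2] (depth 3)

Answer: 3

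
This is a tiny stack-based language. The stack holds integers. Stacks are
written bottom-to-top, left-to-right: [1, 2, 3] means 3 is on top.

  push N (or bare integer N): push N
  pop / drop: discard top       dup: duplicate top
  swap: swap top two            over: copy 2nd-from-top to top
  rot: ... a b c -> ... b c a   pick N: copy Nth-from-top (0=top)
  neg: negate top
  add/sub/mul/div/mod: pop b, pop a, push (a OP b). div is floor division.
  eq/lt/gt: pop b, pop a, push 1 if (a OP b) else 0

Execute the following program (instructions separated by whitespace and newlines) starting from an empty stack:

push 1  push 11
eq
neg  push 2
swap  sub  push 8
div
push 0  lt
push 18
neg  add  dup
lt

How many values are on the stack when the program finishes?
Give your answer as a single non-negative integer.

After 'push 1': stack = [1] (depth 1)
After 'push 11': stack = [1, 11] (depth 2)
After 'eq': stack = [0] (depth 1)
After 'neg': stack = [0] (depth 1)
After 'push 2': stack = [0, 2] (depth 2)
After 'swap': stack = [2, 0] (depth 2)
After 'sub': stack = [2] (depth 1)
After 'push 8': stack = [2, 8] (depth 2)
After 'div': stack = [0] (depth 1)
After 'push 0': stack = [0, 0] (depth 2)
After 'lt': stack = [0] (depth 1)
After 'push 18': stack = [0, 18] (depth 2)
After 'neg': stack = [0, -18] (depth 2)
After 'add': stack = [-18] (depth 1)
After 'dup': stack = [-18, -18] (depth 2)
After 'lt': stack = [0] (depth 1)

Answer: 1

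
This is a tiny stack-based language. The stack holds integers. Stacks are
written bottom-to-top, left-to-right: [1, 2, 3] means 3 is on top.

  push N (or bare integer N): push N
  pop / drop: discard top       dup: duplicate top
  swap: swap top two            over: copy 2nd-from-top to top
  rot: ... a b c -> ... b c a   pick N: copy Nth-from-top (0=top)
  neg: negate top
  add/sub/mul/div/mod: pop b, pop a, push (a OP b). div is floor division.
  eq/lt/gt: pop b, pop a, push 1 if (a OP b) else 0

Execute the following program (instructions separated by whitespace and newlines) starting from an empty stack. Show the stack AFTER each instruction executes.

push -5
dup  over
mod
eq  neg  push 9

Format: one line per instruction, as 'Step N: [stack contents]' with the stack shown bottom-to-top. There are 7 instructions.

Step 1: [-5]
Step 2: [-5, -5]
Step 3: [-5, -5, -5]
Step 4: [-5, 0]
Step 5: [0]
Step 6: [0]
Step 7: [0, 9]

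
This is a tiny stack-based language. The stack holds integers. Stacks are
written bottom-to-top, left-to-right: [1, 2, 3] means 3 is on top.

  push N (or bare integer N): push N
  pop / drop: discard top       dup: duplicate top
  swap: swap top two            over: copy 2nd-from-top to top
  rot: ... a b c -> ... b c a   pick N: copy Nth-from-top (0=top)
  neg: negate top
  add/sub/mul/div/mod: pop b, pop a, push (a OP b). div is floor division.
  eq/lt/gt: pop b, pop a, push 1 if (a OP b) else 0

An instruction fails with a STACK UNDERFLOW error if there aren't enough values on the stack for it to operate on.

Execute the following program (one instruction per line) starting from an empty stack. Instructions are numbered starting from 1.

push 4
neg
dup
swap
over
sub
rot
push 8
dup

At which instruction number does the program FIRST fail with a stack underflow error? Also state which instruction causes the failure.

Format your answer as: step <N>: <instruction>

Answer: step 7: rot

Derivation:
Step 1 ('push 4'): stack = [4], depth = 1
Step 2 ('neg'): stack = [-4], depth = 1
Step 3 ('dup'): stack = [-4, -4], depth = 2
Step 4 ('swap'): stack = [-4, -4], depth = 2
Step 5 ('over'): stack = [-4, -4, -4], depth = 3
Step 6 ('sub'): stack = [-4, 0], depth = 2
Step 7 ('rot'): needs 3 value(s) but depth is 2 — STACK UNDERFLOW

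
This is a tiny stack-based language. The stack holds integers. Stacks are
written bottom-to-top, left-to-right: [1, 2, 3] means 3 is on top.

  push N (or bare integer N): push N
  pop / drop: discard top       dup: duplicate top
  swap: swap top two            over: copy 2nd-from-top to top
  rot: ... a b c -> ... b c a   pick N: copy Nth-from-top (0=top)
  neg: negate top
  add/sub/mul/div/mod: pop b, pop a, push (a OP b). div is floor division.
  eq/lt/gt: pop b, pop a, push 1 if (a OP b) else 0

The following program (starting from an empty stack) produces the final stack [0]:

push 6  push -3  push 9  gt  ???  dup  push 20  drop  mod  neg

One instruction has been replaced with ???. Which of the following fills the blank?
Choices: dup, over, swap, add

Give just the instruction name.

Stack before ???: [6, 0]
Stack after ???:  [6]
Checking each choice:
  dup: modulo by zero
  over: produces [6, 0, 0]
  swap: produces [0, 0]
  add: MATCH


Answer: add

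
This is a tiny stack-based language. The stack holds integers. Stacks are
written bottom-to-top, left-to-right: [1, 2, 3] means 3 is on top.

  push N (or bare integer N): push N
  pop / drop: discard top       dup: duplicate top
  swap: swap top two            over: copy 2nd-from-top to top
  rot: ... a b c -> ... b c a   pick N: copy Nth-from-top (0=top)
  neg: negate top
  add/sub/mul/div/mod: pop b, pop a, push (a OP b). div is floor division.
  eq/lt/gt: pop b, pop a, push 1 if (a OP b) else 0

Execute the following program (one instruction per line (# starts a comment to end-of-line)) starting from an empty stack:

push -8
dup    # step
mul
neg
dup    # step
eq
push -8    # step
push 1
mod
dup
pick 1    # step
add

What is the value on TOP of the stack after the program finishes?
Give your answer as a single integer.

Answer: 0

Derivation:
After 'push -8': [-8]
After 'dup': [-8, -8]
After 'mul': [64]
After 'neg': [-64]
After 'dup': [-64, -64]
After 'eq': [1]
After 'push -8': [1, -8]
After 'push 1': [1, -8, 1]
After 'mod': [1, 0]
After 'dup': [1, 0, 0]
After 'pick 1': [1, 0, 0, 0]
After 'add': [1, 0, 0]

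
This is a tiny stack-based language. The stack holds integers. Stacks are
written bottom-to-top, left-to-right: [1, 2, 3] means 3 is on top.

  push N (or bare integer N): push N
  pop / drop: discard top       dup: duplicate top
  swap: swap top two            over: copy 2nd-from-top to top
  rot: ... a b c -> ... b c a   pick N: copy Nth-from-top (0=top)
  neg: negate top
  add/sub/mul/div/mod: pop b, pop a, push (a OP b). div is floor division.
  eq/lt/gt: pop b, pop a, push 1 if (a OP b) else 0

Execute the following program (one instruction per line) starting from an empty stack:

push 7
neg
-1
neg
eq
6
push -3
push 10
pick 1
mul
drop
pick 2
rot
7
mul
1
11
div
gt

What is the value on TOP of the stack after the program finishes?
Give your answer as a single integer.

After 'push 7': [7]
After 'neg': [-7]
After 'push -1': [-7, -1]
After 'neg': [-7, 1]
After 'eq': [0]
After 'push 6': [0, 6]
After 'push -3': [0, 6, -3]
After 'push 10': [0, 6, -3, 10]
After 'pick 1': [0, 6, -3, 10, -3]
After 'mul': [0, 6, -3, -30]
After 'drop': [0, 6, -3]
After 'pick 2': [0, 6, -3, 0]
After 'rot': [0, -3, 0, 6]
After 'push 7': [0, -3, 0, 6, 7]
After 'mul': [0, -3, 0, 42]
After 'push 1': [0, -3, 0, 42, 1]
After 'push 11': [0, -3, 0, 42, 1, 11]
After 'div': [0, -3, 0, 42, 0]
After 'gt': [0, -3, 0, 1]

Answer: 1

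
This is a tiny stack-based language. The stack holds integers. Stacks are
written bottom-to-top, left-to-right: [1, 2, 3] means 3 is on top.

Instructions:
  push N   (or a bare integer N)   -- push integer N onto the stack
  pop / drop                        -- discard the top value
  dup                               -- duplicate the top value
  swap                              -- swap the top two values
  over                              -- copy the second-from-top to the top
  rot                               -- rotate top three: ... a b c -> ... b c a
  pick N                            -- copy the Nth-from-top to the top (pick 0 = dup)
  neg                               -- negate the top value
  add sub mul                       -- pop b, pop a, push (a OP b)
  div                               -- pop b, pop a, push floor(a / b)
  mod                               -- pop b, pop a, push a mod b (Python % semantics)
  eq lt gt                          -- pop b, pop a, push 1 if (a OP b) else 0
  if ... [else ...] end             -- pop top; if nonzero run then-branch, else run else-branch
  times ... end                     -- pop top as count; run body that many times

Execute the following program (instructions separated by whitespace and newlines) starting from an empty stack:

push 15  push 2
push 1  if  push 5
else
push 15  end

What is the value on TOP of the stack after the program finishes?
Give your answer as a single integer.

After 'push 15': [15]
After 'push 2': [15, 2]
After 'push 1': [15, 2, 1]
After 'if': [15, 2]
After 'push 5': [15, 2, 5]

Answer: 5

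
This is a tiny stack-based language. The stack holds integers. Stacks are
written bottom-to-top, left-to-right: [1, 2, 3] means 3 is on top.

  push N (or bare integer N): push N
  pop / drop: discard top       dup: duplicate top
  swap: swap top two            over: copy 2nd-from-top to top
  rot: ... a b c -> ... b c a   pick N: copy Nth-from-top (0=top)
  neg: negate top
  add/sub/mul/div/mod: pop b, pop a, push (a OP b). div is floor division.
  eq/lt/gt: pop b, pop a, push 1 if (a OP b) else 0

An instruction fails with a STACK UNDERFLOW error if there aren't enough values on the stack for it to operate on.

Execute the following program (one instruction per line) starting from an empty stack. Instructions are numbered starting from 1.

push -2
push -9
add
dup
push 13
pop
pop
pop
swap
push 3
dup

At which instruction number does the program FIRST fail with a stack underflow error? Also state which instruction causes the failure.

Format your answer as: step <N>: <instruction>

Step 1 ('push -2'): stack = [-2], depth = 1
Step 2 ('push -9'): stack = [-2, -9], depth = 2
Step 3 ('add'): stack = [-11], depth = 1
Step 4 ('dup'): stack = [-11, -11], depth = 2
Step 5 ('push 13'): stack = [-11, -11, 13], depth = 3
Step 6 ('pop'): stack = [-11, -11], depth = 2
Step 7 ('pop'): stack = [-11], depth = 1
Step 8 ('pop'): stack = [], depth = 0
Step 9 ('swap'): needs 2 value(s) but depth is 0 — STACK UNDERFLOW

Answer: step 9: swap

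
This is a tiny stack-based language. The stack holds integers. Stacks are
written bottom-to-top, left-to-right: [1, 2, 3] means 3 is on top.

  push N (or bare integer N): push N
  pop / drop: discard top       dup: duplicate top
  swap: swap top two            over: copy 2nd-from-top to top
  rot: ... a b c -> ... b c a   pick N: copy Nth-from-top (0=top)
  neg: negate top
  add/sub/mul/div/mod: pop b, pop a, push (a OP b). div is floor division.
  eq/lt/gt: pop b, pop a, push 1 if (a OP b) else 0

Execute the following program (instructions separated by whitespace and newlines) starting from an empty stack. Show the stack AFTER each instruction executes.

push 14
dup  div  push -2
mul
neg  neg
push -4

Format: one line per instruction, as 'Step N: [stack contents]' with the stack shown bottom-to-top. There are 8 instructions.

Step 1: [14]
Step 2: [14, 14]
Step 3: [1]
Step 4: [1, -2]
Step 5: [-2]
Step 6: [2]
Step 7: [-2]
Step 8: [-2, -4]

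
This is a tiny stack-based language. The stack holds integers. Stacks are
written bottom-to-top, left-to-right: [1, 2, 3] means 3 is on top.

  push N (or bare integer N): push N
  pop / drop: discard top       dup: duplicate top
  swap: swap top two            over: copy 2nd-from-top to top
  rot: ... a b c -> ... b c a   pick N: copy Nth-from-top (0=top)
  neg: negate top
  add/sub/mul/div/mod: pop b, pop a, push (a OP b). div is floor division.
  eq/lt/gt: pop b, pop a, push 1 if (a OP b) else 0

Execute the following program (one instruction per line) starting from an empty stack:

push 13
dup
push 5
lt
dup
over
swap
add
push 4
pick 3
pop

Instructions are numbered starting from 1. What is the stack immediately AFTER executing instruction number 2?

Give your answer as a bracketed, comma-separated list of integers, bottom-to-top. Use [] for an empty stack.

Step 1 ('push 13'): [13]
Step 2 ('dup'): [13, 13]

Answer: [13, 13]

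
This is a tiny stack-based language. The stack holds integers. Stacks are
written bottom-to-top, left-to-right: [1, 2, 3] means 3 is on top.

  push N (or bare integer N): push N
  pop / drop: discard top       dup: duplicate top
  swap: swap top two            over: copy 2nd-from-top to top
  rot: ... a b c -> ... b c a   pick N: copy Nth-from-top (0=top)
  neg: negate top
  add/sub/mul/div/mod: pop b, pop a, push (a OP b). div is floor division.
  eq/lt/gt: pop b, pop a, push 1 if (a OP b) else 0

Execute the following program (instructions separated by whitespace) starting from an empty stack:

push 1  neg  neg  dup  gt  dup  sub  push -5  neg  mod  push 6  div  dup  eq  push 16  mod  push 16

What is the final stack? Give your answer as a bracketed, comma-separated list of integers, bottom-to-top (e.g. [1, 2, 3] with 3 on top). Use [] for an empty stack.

Answer: [1, 16]

Derivation:
After 'push 1': [1]
After 'neg': [-1]
After 'neg': [1]
After 'dup': [1, 1]
After 'gt': [0]
After 'dup': [0, 0]
After 'sub': [0]
After 'push -5': [0, -5]
After 'neg': [0, 5]
After 'mod': [0]
After 'push 6': [0, 6]
After 'div': [0]
After 'dup': [0, 0]
After 'eq': [1]
After 'push 16': [1, 16]
After 'mod': [1]
After 'push 16': [1, 16]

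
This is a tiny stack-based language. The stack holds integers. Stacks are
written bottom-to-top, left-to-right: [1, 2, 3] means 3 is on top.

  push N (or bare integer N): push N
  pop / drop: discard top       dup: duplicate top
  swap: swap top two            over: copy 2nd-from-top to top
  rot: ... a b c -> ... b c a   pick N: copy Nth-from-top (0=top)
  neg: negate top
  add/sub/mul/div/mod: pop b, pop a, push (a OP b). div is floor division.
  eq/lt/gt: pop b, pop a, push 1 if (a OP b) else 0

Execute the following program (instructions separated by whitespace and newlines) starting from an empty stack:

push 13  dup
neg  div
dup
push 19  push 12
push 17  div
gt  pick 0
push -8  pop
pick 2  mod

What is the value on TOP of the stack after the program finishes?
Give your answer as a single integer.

After 'push 13': [13]
After 'dup': [13, 13]
After 'neg': [13, -13]
After 'div': [-1]
After 'dup': [-1, -1]
After 'push 19': [-1, -1, 19]
After 'push 12': [-1, -1, 19, 12]
After 'push 17': [-1, -1, 19, 12, 17]
After 'div': [-1, -1, 19, 0]
After 'gt': [-1, -1, 1]
After 'pick 0': [-1, -1, 1, 1]
After 'push -8': [-1, -1, 1, 1, -8]
After 'pop': [-1, -1, 1, 1]
After 'pick 2': [-1, -1, 1, 1, -1]
After 'mod': [-1, -1, 1, 0]

Answer: 0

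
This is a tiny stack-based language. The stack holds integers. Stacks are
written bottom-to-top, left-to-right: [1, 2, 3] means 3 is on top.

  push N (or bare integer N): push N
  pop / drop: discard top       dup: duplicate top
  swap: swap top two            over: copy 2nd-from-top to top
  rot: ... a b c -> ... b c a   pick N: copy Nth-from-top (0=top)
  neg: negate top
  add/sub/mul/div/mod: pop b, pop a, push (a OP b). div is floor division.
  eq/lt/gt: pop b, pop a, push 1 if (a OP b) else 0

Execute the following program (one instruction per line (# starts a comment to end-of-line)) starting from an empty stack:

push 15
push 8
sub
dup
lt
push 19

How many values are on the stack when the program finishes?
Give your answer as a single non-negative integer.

Answer: 2

Derivation:
After 'push 15': stack = [15] (depth 1)
After 'push 8': stack = [15, 8] (depth 2)
After 'sub': stack = [7] (depth 1)
After 'dup': stack = [7, 7] (depth 2)
After 'lt': stack = [0] (depth 1)
After 'push 19': stack = [0, 19] (depth 2)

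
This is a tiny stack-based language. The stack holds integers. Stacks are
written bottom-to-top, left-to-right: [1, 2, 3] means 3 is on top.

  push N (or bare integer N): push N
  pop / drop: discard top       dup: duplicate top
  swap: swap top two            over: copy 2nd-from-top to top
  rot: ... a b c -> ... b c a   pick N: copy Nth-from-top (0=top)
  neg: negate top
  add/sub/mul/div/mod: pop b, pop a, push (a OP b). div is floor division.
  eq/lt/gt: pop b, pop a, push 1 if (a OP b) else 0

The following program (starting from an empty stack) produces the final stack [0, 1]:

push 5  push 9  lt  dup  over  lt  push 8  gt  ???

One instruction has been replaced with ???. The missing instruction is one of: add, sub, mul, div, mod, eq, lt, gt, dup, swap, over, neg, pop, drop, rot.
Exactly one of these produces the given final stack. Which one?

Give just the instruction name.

Stack before ???: [1, 0]
Stack after ???:  [0, 1]
The instruction that transforms [1, 0] -> [0, 1] is: swap

Answer: swap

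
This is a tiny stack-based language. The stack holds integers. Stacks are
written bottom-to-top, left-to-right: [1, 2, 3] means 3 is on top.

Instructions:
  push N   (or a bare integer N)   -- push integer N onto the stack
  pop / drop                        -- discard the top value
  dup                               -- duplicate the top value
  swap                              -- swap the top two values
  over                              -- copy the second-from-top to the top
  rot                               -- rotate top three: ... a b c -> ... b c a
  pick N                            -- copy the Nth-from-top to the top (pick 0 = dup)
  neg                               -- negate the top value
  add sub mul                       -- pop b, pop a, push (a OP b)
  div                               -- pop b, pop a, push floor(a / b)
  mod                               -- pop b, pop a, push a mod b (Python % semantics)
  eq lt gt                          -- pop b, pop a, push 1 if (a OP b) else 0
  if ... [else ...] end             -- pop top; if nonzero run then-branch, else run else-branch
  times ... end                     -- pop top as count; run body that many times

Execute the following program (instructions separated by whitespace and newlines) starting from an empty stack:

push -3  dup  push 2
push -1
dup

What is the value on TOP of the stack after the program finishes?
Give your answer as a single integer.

After 'push -3': [-3]
After 'dup': [-3, -3]
After 'push 2': [-3, -3, 2]
After 'push -1': [-3, -3, 2, -1]
After 'dup': [-3, -3, 2, -1, -1]

Answer: -1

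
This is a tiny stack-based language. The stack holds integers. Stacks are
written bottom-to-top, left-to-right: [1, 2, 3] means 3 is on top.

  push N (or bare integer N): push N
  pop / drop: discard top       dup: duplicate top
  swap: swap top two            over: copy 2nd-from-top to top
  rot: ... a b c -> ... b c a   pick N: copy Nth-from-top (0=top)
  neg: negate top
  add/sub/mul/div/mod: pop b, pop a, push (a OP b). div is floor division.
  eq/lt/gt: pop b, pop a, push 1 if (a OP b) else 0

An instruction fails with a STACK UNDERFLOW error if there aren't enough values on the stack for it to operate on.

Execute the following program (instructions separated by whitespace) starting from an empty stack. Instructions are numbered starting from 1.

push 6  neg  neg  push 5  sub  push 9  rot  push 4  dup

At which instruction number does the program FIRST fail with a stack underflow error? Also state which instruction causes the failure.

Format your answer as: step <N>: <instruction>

Step 1 ('push 6'): stack = [6], depth = 1
Step 2 ('neg'): stack = [-6], depth = 1
Step 3 ('neg'): stack = [6], depth = 1
Step 4 ('push 5'): stack = [6, 5], depth = 2
Step 5 ('sub'): stack = [1], depth = 1
Step 6 ('push 9'): stack = [1, 9], depth = 2
Step 7 ('rot'): needs 3 value(s) but depth is 2 — STACK UNDERFLOW

Answer: step 7: rot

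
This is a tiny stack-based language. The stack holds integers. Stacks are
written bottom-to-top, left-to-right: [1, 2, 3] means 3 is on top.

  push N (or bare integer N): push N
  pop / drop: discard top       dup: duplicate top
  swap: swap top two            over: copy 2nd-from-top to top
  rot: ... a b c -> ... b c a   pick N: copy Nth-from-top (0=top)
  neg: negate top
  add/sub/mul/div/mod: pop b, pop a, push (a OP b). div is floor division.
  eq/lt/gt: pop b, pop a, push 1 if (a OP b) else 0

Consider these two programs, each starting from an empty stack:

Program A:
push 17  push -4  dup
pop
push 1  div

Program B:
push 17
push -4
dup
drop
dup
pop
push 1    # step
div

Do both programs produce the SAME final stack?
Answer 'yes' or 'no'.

Answer: yes

Derivation:
Program A trace:
  After 'push 17': [17]
  After 'push -4': [17, -4]
  After 'dup': [17, -4, -4]
  After 'pop': [17, -4]
  After 'push 1': [17, -4, 1]
  After 'div': [17, -4]
Program A final stack: [17, -4]

Program B trace:
  After 'push 17': [17]
  After 'push -4': [17, -4]
  After 'dup': [17, -4, -4]
  After 'drop': [17, -4]
  After 'dup': [17, -4, -4]
  After 'pop': [17, -4]
  After 'push 1': [17, -4, 1]
  After 'div': [17, -4]
Program B final stack: [17, -4]
Same: yes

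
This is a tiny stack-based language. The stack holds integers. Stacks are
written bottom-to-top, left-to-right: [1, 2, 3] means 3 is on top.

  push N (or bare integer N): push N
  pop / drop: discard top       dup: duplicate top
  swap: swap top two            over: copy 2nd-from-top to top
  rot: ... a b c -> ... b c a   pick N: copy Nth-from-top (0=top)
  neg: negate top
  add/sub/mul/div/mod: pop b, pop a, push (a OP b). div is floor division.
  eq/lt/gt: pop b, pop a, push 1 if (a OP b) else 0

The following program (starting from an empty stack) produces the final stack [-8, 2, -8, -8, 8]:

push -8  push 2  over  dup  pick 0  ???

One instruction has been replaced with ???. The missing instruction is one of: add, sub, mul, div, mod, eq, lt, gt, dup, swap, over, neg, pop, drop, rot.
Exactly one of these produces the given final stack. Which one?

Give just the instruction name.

Stack before ???: [-8, 2, -8, -8, -8]
Stack after ???:  [-8, 2, -8, -8, 8]
The instruction that transforms [-8, 2, -8, -8, -8] -> [-8, 2, -8, -8, 8] is: neg

Answer: neg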